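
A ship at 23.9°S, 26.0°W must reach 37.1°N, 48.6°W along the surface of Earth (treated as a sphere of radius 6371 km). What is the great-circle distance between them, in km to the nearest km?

7184 km

With latitudes φ₁ = -23.900°, φ₂ = 37.100° and longitude difference Δλ = -22.600°:
Haversine: a = sin²(Δφ/2) + cos φ₁ cos φ₂ sin²(Δλ/2) = 0.2576 + (0.9143)(0.7976)(0.0384) = 0.28559.
Central angle c = 2·arcsin(√a) = 1.12762 rad.
Distance = R·c = 6371 × 1.1276 ≈ 7184 km.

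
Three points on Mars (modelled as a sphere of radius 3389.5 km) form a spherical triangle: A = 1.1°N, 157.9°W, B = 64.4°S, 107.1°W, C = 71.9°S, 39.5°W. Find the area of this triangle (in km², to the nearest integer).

Side lengths (central angles): a = 0.4314, b = 1.7376, c = 1.3122 rad; semiperimeter s = 1.7406.
By l'Huilier's theorem, tan(E/4) = √[tan(s/2) tan((s−a)/2) tan((s−b)/2) tan((s−c)/2)], giving spherical excess E = 0.0695 rad.
Area = E·R² = 0.0695 × (3389.5)² ≈ 797970 km².

797970 km²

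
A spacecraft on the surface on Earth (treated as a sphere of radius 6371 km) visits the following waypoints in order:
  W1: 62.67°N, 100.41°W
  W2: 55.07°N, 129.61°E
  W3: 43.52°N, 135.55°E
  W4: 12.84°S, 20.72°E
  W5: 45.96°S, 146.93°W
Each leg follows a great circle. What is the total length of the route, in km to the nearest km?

Leg W1→W2: central angle 0.9771 rad, distance 6225.1 km.
Leg W2→W3: central angle 0.2124 rad, distance 1353.4 km.
Leg W3→W4: central angle 2.0375 rad, distance 12980.7 km.
Leg W4→W5: central angle 2.0971 rad, distance 13360.6 km.
Total: 6225.1 + 1353.4 + 12980.7 + 13360.6 ≈ 33920 km.

33920 km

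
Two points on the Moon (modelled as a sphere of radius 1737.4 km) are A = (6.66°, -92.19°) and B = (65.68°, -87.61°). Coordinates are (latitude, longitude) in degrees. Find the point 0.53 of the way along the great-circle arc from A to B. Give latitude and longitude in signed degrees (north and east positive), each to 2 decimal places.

37.96°, -90.74°

The central angle between A and B is δ = 1.0316 rad.
With f = 0.53, the slerp weights are sin((1−f)δ)/sin δ = 0.5431 and sin(fδ)/sin δ = 0.6059.
Weighted sum of the unit vectors: (0.5431)·(-0.0380,-0.9925,0.1160) + (0.6059)·(0.0172,-0.4115,0.9113) = (-0.0102, -0.7884, 0.6151).
Converting back: φ = atan2(z, √(x²+y²)) = 37.96°, λ = atan2(y, x) = -90.74°.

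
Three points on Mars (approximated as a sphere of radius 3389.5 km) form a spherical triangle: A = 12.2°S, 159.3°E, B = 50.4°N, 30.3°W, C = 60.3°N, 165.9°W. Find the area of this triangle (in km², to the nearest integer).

1978287 km²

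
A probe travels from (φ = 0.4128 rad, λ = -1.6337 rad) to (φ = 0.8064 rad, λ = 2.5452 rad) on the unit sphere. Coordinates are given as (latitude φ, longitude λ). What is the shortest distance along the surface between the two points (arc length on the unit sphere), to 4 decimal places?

In radians: φ₁ = 0.4128, φ₂ = 0.8064, Δλ = -120.567° = -2.1043 rad.
Haversine: a = sin²(Δφ/2) + cos φ₁ cos φ₂ sin²(Δλ/2) = 0.0382 + (0.9160)(0.6921)(0.7543) = 0.51641.
Central angle c = 2·arcsin(√a) = 1.60363 rad.
On the unit sphere the arc length equals the central angle: 1.6036.

1.6036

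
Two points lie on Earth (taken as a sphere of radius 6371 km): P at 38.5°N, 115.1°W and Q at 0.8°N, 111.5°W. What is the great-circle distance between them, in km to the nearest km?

4208 km

In radians: φ₁ = 0.6720, φ₂ = 0.0140, Δλ = 3.600° = 0.0628 rad.
cos c = sin φ₁ sin φ₂ + cos φ₁ cos φ₂ cos Δλ = (0.6225)(0.0140) + (0.7826)(0.9999)(0.9980) = 0.78968,
so c = arccos(0.78968) = 0.66051 rad.
Distance = R·c = 6371 × 0.6605 ≈ 4208 km.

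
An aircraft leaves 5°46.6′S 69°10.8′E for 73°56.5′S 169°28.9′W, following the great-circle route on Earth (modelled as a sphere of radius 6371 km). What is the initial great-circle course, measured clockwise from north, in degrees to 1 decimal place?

166.3°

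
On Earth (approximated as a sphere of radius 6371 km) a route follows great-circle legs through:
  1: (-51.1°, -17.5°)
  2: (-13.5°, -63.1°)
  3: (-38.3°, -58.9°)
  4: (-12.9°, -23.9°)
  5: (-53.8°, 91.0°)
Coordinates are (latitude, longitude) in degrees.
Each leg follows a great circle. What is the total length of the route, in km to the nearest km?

Leg 1→2: central angle 0.9161 rad, distance 5836.6 km.
Leg 2→3: central angle 0.4377 rad, distance 2788.6 km.
Leg 3→4: central angle 0.6998 rad, distance 4458.2 km.
Leg 4→5: central angle 1.6331 rad, distance 10404.3 km.
Total: 5836.6 + 2788.6 + 4458.2 + 10404.3 ≈ 23488 km.

23488 km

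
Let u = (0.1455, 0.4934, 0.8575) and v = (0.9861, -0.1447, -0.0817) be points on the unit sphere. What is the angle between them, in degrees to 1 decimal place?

89.9°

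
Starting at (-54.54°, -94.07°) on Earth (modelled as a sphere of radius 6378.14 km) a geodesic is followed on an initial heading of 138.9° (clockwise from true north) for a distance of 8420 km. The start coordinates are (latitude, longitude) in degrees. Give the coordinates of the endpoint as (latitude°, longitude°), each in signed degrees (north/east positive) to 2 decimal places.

Angular distance δ = d/R = 8420/6378.14 = 1.32013 rad; initial bearing θ = 2.4243 rad.
sin φ₂ = sin φ₁ cos δ + cos φ₁ sin δ cos θ = (-0.8145)(0.2480) + (0.5801)(0.9687)(-0.7536) = -0.6255, so φ₂ = -38.72°.
Δλ = atan2(sin θ sin δ cos φ₁, cos δ − sin φ₁ sin φ₂) = atan2(0.3694, -0.2615) = 125.289°.
λ₂ = -94.070° + 125.289° = 31.22°.

-38.72°, 31.22°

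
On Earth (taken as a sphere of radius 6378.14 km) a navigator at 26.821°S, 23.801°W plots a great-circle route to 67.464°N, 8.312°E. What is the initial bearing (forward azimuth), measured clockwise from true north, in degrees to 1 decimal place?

11.9°

Δλ = 32.113° = 0.5605 rad.
y = sin Δλ · cos φ₂ = (0.5316)(0.3833) = 0.2037
x = cos φ₁ sin φ₂ − sin φ₁ cos φ₂ cos Δλ = (0.8924)(0.9236) − (-0.4512)(0.3833)(0.8470) = 0.9707
θ = atan2(y, x) = 11.85°, so the bearing is 11.9°.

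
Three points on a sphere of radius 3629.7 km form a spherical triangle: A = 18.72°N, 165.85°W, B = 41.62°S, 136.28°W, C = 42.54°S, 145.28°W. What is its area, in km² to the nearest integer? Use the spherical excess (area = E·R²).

939642 km²

Side lengths (central angles): a = 0.1176, b = 1.1193, c = 1.1564 rad; semiperimeter s = 1.1966.
By l'Huilier's theorem, tan(E/4) = √[tan(s/2) tan((s−a)/2) tan((s−b)/2) tan((s−c)/2)], giving spherical excess E = 0.0713 rad.
Area = E·R² = 0.0713 × (3629.7)² ≈ 939642 km².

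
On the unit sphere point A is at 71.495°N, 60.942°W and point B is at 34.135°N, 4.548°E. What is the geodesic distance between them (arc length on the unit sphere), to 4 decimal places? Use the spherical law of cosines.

0.8748

Let φ₁ = 1.2478 rad, φ₂ = 0.5958 rad, and Δλ = 1.1430 rad.
cos c = sin φ₁ sin φ₂ + cos φ₁ cos φ₂ cos Δλ = (0.9483)(0.5611) + (0.3174)(0.8277)(0.4149) = 0.64112,
so c = arccos(0.64112) = 0.87484 rad.
On the unit sphere the arc length equals the central angle: 0.8748.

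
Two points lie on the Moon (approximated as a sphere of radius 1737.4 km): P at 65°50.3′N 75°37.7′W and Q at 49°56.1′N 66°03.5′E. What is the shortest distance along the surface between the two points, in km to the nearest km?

1836 km

With latitudes φ₁ = 65.838°, φ₂ = 49.935° and longitude difference Δλ = 141.687°:
cos c = sin φ₁ sin φ₂ + cos φ₁ cos φ₂ cos Δλ = (0.9124)(0.7653) + (0.4093)(0.6437)(-0.7846) = 0.49155,
so c = arccos(0.49155) = 1.05693 rad.
Distance = R·c = 1737.4 × 1.0569 ≈ 1836 km.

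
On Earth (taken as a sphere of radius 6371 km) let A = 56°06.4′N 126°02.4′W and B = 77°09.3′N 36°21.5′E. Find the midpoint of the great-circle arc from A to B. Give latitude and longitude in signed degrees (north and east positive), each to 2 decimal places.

Central angle δ = 0.8077 rad. Interpolating on the sphere with fraction f = 0.5:
P = [sin((1−f)δ)·A + sin(fδ)·B] / sin δ = 0.5437·A + 0.5437·B in Cartesian coordinates,
giving P = (-0.0810, -0.1735, 0.9815), i.e. latitude 78.96°, longitude -115.04°.

78.96°, -115.04°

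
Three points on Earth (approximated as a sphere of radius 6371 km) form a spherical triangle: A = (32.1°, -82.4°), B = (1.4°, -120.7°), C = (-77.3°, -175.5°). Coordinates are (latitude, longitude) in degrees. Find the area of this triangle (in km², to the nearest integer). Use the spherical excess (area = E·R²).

26341908 km²

Side lengths (central angles): a = 1.4678, b = 2.1276, c = 0.8263 rad; semiperimeter s = 2.2108.
By l'Huilier's theorem, tan(E/4) = √[tan(s/2) tan((s−a)/2) tan((s−b)/2) tan((s−c)/2)], giving spherical excess E = 0.6490 rad.
Area = E·R² = 0.6490 × (6371)² ≈ 26341908 km².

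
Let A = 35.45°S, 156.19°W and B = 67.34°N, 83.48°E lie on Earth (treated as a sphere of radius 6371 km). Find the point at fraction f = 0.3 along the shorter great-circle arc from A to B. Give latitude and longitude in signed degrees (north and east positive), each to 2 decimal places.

1.32°, -173.52°

The central angle between A and B is δ = 2.3374 rad.
With f = 0.3, the slerp weights are sin((1−f)δ)/sin δ = 1.3854 and sin(fδ)/sin δ = 0.8957.
Weighted sum of the unit vectors: (1.3854)·(-0.7453,-0.3289,-0.5800) + (0.8957)·(0.0437,0.3828,0.9228) = (-0.9934, -0.1128, 0.0230).
Converting back: φ = atan2(z, √(x²+y²)) = 1.32°, λ = atan2(y, x) = -173.52°.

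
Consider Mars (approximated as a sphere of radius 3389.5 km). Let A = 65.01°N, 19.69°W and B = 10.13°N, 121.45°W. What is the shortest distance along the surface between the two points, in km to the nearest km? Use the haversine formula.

With latitudes φ₁ = 65.010°, φ₂ = 10.130° and longitude difference Δλ = -101.760°:
Haversine: a = sin²(Δφ/2) + cos φ₁ cos φ₂ sin²(Δλ/2) = 0.2124 + (0.4225)(0.9844)(0.6019) = 0.46267.
Central angle c = 2·arcsin(√a) = 1.49607 rad.
Distance = R·c = 3389.5 × 1.4961 ≈ 5071 km.

5071 km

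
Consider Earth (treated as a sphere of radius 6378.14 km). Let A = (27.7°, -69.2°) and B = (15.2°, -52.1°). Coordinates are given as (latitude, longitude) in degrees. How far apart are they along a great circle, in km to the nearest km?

2248 km

Let φ₁ = 0.4835 rad, φ₂ = 0.2653 rad, and Δλ = 0.2985 rad.
Haversine: a = sin²(Δφ/2) + cos φ₁ cos φ₂ sin²(Δλ/2) = 0.0119 + (0.8854)(0.9650)(0.0221) = 0.03074.
Central angle c = 2·arcsin(√a) = 0.35246 rad.
Distance = R·c = 6378.14 × 0.3525 ≈ 2248 km.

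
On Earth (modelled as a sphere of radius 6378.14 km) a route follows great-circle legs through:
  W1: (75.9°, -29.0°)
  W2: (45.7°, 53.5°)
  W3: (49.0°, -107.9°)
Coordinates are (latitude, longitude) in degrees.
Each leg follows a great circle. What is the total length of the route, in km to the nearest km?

Leg W1→W2: central angle 0.7723 rad, distance 4925.6 km.
Leg W2→W3: central angle 1.4647 rad, distance 9342.2 km.
Total: 4925.6 + 9342.2 ≈ 14268 km.

14268 km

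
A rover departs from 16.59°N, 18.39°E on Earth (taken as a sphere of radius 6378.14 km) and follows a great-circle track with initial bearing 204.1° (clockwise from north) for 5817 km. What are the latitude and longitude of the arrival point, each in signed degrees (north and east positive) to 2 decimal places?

-31.13°, -3.77°

Angular distance δ = d/R = 5817/6378.14 = 0.91202 rad; initial bearing θ = 3.5622 rad.
sin φ₂ = sin φ₁ cos δ + cos φ₁ sin δ cos θ = (0.2855)(0.6121) + (0.9584)(0.7907)(-0.9128) = -0.5170, so φ₂ = -31.13°.
Δλ = atan2(sin θ sin δ cos φ₁, cos δ − sin φ₁ sin φ₂) = atan2(-0.3094, 0.7598) = -22.161°.
λ₂ = 18.390° − 22.161° = -3.77°.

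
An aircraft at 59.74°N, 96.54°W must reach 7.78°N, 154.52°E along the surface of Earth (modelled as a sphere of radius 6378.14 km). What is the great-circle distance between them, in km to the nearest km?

Let φ₁ = 1.0427 rad, φ₂ = 0.1358 rad, and Δλ = -1.9014 rad.
Haversine: a = sin²(Δφ/2) + cos φ₁ cos φ₂ sin²(Δλ/2) = 0.1919 + (0.5039)(0.9908)(0.6623) = 0.52257.
Central angle c = 2·arcsin(√a) = 1.61594 rad.
Distance = R·c = 6378.14 × 1.6159 ≈ 10307 km.

10307 km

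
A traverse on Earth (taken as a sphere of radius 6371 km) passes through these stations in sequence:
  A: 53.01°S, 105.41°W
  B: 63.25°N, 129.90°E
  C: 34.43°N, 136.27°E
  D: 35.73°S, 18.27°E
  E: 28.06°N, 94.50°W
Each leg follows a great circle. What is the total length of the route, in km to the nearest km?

48134 km

Leg A→B: central angle 2.6207 rad, distance 16696.6 km.
Leg B→C: central angle 0.5077 rad, distance 3234.8 km.
Leg C→D: central angle 2.2712 rad, distance 14469.7 km.
Leg D→E: central angle 2.1555 rad, distance 13732.7 km.
Total: 16696.6 + 3234.8 + 14469.7 + 13732.7 ≈ 48134 km.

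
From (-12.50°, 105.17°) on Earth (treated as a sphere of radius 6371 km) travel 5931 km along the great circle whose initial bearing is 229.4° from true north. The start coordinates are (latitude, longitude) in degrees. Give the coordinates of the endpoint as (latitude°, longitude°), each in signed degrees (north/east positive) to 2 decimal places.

Angular distance δ = d/R = 5931/6371 = 0.93094 rad; initial bearing θ = 4.0038 rad.
sin φ₂ = sin φ₁ cos δ + cos φ₁ sin δ cos θ = (-0.2164)(0.5971) + (0.9763)(0.8022)(-0.6508) = -0.6389, so φ₂ = -39.71°.
Δλ = atan2(sin θ sin δ cos φ₁, cos δ − sin φ₁ sin φ₂) = atan2(-0.5946, 0.4588) = -52.347°.
λ₂ = 105.170° − 52.347° = 52.82°.

-39.71°, 52.82°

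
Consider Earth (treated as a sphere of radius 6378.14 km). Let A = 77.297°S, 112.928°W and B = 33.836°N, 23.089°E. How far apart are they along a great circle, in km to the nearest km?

14741 km

Let φ₁ = -1.3491 rad, φ₂ = 0.5905 rad, and Δλ = 2.3739 rad.
Haversine: a = sin²(Δφ/2) + cos φ₁ cos φ₂ sin²(Δλ/2) = 0.6803 + (0.2199)(0.8306)(0.8598) = 0.83731.
Central angle c = 2·arcsin(√a) = 2.31124 rad.
Distance = R·c = 6378.14 × 2.3112 ≈ 14741 km.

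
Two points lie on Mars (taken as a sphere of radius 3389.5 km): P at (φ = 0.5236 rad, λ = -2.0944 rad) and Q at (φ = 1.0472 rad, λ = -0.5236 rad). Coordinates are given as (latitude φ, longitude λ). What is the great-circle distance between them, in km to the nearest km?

3806 km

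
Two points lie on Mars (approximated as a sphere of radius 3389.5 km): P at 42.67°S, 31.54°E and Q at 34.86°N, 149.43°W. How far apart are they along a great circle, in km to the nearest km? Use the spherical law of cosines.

10184 km

In radians: φ₁ = -0.7447, φ₂ = 0.6084, Δλ = 179.030° = 3.1247 rad.
cos c = sin φ₁ sin φ₂ + cos φ₁ cos φ₂ cos Δλ = (-0.6778)(0.5716) + (0.7353)(0.8206)(-0.9999) = -0.99064,
so c = arccos(-0.99064) = 3.00465 rad.
Distance = R·c = 3389.5 × 3.0046 ≈ 10184 km.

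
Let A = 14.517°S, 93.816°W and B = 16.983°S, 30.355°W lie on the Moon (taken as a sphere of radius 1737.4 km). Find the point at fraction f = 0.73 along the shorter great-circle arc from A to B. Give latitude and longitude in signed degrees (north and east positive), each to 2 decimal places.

The central angle between A and B is δ = 1.0623 rad.
With f = 0.73, the slerp weights are sin((1−f)δ)/sin δ = 0.3239 and sin(fδ)/sin δ = 0.8015.
Weighted sum of the unit vectors: (0.3239)·(-0.0644,-0.9659,-0.2507) + (0.8015)·(0.8253,-0.4833,-0.2921) = (0.6406, -0.7002, -0.3153).
Converting back: φ = atan2(z, √(x²+y²)) = -18.38°, λ = atan2(y, x) = -47.55°.

-18.38°, -47.55°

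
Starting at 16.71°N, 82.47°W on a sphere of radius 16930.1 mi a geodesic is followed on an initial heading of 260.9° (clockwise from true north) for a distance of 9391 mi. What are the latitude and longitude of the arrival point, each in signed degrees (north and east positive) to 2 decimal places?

Angular distance δ = d/R = 9391/16930.1 = 0.55469 rad; initial bearing θ = 4.5536 rad.
sin φ₂ = sin φ₁ cos δ + cos φ₁ sin δ cos θ = (0.2875)(0.8501) + (0.9578)(0.5267)(-0.1582) = 0.1646, so φ₂ = 9.48°.
Δλ = atan2(sin θ sin δ cos φ₁, cos δ − sin φ₁ sin φ₂) = atan2(-0.4981, 0.8027) = -31.820°.
λ₂ = -82.470° − 31.820° = -114.29°.

9.48°, -114.29°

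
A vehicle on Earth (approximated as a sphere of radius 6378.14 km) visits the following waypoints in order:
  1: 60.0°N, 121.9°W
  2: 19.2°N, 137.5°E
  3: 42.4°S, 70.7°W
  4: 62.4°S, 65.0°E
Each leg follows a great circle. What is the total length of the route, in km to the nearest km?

32804 km

Leg 1→2: central angle 1.3715 rad, distance 8747.8 km.
Leg 2→3: central angle 2.5614 rad, distance 16337.0 km.
Leg 3→4: central angle 1.2103 rad, distance 7719.6 km.
Total: 8747.8 + 16337.0 + 7719.6 ≈ 32804 km.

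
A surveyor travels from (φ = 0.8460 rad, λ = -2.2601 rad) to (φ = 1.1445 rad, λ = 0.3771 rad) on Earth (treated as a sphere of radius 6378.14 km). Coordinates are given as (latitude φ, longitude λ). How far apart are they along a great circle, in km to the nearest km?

7101 km

In radians: φ₁ = 0.8460, φ₂ = 1.1445, Δλ = 151.100° = 2.6372 rad.
cos c = sin φ₁ sin φ₂ + cos φ₁ cos φ₂ cos Δλ = (0.7486)(0.9105) + (0.6630)(0.4135)(-0.8755) = 0.44163,
so c = arccos(0.44163) = 1.11338 rad.
Distance = R·c = 6378.14 × 1.1134 ≈ 7101 km.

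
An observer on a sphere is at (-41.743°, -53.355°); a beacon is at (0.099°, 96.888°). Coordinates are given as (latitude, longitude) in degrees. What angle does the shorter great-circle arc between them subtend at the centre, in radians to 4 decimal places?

In radians: φ₁ = -0.7286, φ₂ = 0.0017, Δλ = 150.243° = 2.6222 rad.
cos c = sin φ₁ sin φ₂ + cos φ₁ cos φ₂ cos Δλ = (-0.6658)(0.0017) + (0.7461)(1.0000)(-0.8681) = -0.64890,
so c = arccos(-0.64890) = 2.27694 rad.
So the angular separation is 2.2769 rad.

2.2769 rad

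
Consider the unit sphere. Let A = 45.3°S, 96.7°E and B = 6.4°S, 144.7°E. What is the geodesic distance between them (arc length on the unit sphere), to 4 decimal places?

Let φ₁ = -0.7906 rad, φ₂ = -0.1117 rad, and Δλ = 0.8378 rad.
Haversine: a = sin²(Δφ/2) + cos φ₁ cos φ₂ sin²(Δλ/2) = 0.1109 + (0.7034)(0.9938)(0.1654) = 0.22652.
Central angle c = 2·arcsin(√a) = 0.99207 rad.
On the unit sphere the arc length equals the central angle: 0.9921.

0.9921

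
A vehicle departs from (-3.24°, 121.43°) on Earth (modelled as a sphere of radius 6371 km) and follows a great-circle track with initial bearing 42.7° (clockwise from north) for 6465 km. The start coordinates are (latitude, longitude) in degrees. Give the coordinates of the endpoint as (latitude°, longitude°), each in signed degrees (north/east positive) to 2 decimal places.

Angular distance δ = d/R = 6465/6371 = 1.01475 rad; initial bearing θ = 0.7453 rad.
sin φ₂ = sin φ₁ cos δ + cos φ₁ sin δ cos θ = (-0.0565)(0.5278) + (0.9984)(0.8494)(0.7349) = 0.5934, so φ₂ = 36.40°.
Δλ = atan2(sin θ sin δ cos φ₁, cos δ − sin φ₁ sin φ₂) = atan2(0.5751, 0.5614) = 45.691°.
λ₂ = 121.430° + 45.691° = 167.12°.

36.40°, 167.12°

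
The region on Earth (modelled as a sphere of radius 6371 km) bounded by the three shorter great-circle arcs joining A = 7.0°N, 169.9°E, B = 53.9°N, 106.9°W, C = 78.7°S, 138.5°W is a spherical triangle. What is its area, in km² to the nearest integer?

Side lengths (central angles): a = 2.3378, b = 1.5695, c = 1.4023 rad; semiperimeter s = 2.6548.
By l'Huilier's theorem, tan(E/4) = √[tan(s/2) tan((s−a)/2) tan((s−b)/2) tan((s−c)/2)], giving spherical excess E = 1.9491 rad.
Area = E·R² = 1.9491 × (6371)² ≈ 79113586 km².

79113586 km²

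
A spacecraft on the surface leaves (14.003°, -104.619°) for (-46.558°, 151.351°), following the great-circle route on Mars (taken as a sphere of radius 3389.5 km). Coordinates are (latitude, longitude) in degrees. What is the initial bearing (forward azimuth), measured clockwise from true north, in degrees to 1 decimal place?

225.1°

With φ₁ = 0.2444, φ₂ = -0.8126, Δλ = -1.8157 rad, the forward-azimuth formula gives
θ = atan2( sin Δλ cos φ₂ , cos φ₁ sin φ₂ − sin φ₁ cos φ₂ cos Δλ ) = atan2(-0.6671, -0.6642) = -134.87°.
Adding 360° brings this into [0°, 360°): 225.1°.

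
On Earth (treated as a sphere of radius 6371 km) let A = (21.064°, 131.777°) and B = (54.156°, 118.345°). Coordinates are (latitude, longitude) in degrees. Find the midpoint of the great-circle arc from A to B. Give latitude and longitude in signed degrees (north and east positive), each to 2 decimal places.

The central angle between A and B is δ = 0.6044 rad.
With f = 0.5, the slerp weights are sin((1−f)δ)/sin δ = 0.5237 and sin(fδ)/sin δ = 0.5237.
Weighted sum of the unit vectors: (0.5237)·(-0.6217,0.6959,0.3594) + (0.5237)·(-0.2780,0.5154,0.8106) = (-0.4712, 0.6344, 0.6128).
Converting back: φ = atan2(z, √(x²+y²)) = 37.79°, λ = atan2(y, x) = 126.60°.

37.79°, 126.60°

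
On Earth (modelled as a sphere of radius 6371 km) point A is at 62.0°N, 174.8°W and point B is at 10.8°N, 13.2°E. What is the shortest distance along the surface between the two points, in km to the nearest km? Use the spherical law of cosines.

With latitudes φ₁ = 62.000°, φ₂ = 10.800° and longitude difference Δλ = -172.000°:
cos c = sin φ₁ sin φ₂ + cos φ₁ cos φ₂ cos Δλ = (0.8829)(0.1874) + (0.4695)(0.9823)(-0.9903) = -0.29122,
so c = arccos(-0.29122) = 1.86630 rad.
Distance = R·c = 6371 × 1.8663 ≈ 11890 km.

11890 km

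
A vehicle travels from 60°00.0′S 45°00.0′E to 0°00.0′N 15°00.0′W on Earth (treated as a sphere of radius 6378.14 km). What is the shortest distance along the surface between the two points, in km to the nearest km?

8407 km

In radians: φ₁ = -1.0472, φ₂ = 0.0000, Δλ = -60.000° = -1.0472 rad.
cos c = sin φ₁ sin φ₂ + cos φ₁ cos φ₂ cos Δλ = (-0.8660)(0.0000) + (0.5000)(1.0000)(0.5000) = 0.25000,
so c = arccos(0.25000) = 1.31812 rad.
Distance = R·c = 6378.14 × 1.3181 ≈ 8407 km.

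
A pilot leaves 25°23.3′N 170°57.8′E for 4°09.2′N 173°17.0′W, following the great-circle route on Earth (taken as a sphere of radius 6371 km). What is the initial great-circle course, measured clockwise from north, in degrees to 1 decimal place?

142.0°

With φ₁ = 0.4431, φ₂ = 0.0725, Δλ = 0.2749 rad, the forward-azimuth formula gives
θ = atan2( sin Δλ cos φ₂ , cos φ₁ sin φ₂ − sin φ₁ cos φ₂ cos Δλ ) = atan2(0.2708, -0.3461) = 141.96°.
So the initial bearing is 142.0°.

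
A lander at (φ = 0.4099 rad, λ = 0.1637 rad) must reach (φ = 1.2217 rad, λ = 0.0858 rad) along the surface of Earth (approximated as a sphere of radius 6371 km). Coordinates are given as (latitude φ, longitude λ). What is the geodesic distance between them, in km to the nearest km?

5180 km

Let φ₁ = 0.4099 rad, φ₂ = 1.2217 rad, and Δλ = -0.0779 rad.
cos c = sin φ₁ sin φ₂ + cos φ₁ cos φ₂ cos Δλ = (0.3985)(0.9397) + (0.9172)(0.3420)(0.9970) = 0.68724,
so c = arccos(0.68724) = 0.81311 rad.
Distance = R·c = 6371 × 0.8131 ≈ 5180 km.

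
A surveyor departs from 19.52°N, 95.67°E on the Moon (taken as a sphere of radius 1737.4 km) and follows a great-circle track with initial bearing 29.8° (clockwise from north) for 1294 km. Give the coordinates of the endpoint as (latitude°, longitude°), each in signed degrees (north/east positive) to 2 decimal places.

53.13°, 129.83°

Angular distance δ = d/R = 1294/1737.4 = 0.74479 rad; initial bearing θ = 0.5201 rad.
sin φ₂ = sin φ₁ cos δ + cos φ₁ sin δ cos θ = (0.3341)(0.7352) + (0.9425)(0.6778)(0.8678) = 0.8000, so φ₂ = 53.13°.
Δλ = atan2(sin θ sin δ cos φ₁, cos δ − sin φ₁ sin φ₂) = atan2(0.3175, 0.4679) = 34.159°.
λ₂ = 95.670° + 34.159° = 129.83°.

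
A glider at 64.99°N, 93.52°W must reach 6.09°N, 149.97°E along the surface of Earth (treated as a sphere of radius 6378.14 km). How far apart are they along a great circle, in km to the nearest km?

In radians: φ₁ = 1.1343, φ₂ = 0.1063, Δλ = -116.510° = -2.0335 rad.
Haversine: a = sin²(Δφ/2) + cos φ₁ cos φ₂ sin²(Δλ/2) = 0.2417 + (0.4228)(0.9944)(0.7232) = 0.54575.
Central angle c = 2·arcsin(√a) = 1.66242 rad.
Distance = R·c = 6378.14 × 1.6624 ≈ 10603 km.

10603 km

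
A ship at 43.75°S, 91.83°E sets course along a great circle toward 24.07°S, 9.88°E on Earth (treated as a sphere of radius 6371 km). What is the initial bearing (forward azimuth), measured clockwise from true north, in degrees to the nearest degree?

Δλ = -81.950° = -1.4303 rad.
y = sin Δλ · cos φ₂ = (-0.9901)(0.9130) = -0.9041
x = cos φ₁ sin φ₂ − sin φ₁ cos φ₂ cos Δλ = (0.7224)(-0.4079) − (-0.6915)(0.9130)(0.1400) = -0.2062
θ = atan2(y, x) = -102.85°; adding 360° gives 257°.

257°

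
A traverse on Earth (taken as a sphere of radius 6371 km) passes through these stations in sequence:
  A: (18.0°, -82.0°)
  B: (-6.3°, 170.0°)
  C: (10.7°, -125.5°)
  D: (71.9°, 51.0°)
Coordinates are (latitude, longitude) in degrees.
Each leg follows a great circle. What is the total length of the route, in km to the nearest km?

Leg A→B: central angle 1.9029 rad, distance 12123.3 km.
Leg B→C: central angle 1.1592 rad, distance 7385.1 km.
Leg C→D: central angle 1.6994 rad, distance 10826.7 km.
Total: 12123.3 + 7385.1 + 10826.7 ≈ 30335 km.

30335 km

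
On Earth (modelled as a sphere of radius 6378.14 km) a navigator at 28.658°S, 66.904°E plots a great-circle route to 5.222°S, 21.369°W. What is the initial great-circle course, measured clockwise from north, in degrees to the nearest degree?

With φ₁ = -0.5002, φ₂ = -0.0911, Δλ = -1.5407 rad, the forward-azimuth formula gives
θ = atan2( sin Δλ cos φ₂ , cos φ₁ sin φ₂ − sin φ₁ cos φ₂ cos Δλ ) = atan2(-0.9954, -0.0655) = -93.76°.
Adding 360° brings this into [0°, 360°): 266°.

266°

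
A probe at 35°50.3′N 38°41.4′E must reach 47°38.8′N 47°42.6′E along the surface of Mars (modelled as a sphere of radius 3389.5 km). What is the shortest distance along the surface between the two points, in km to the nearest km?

Let φ₁ = 0.6255 rad, φ₂ = 0.8316 rad, and Δλ = 0.1574 rad.
Haversine: a = sin²(Δφ/2) + cos φ₁ cos φ₂ sin²(Δλ/2) = 0.0106 + (0.8107)(0.6737)(0.0062) = 0.01396.
Central angle c = 2·arcsin(√a) = 0.23684 rad.
Distance = R·c = 3389.5 × 0.2368 ≈ 803 km.

803 km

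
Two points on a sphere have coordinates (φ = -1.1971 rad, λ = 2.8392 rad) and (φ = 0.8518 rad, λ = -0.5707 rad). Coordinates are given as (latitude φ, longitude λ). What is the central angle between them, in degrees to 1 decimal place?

Let φ₁ = -1.1971 rad, φ₂ = 0.8518 rad, and Δλ = 2.8733 rad.
Haversine: a = sin²(Δφ/2) + cos φ₁ cos φ₂ sin²(Δλ/2) = 0.7300 + (0.3651)(0.6586)(0.9821) = 0.96619.
Central angle c = 2·arcsin(√a) = 2.77171 rad.
So the angular separation is 158.8°.

158.8°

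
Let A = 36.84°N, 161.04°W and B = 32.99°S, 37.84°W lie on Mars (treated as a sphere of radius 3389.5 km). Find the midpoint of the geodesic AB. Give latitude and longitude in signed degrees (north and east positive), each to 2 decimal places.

The central angle between A and B is δ = 2.3379 rad.
With f = 0.5, the slerp weights are sin((1−f)δ)/sin δ = 1.2783 and sin(fδ)/sin δ = 1.2783.
Weighted sum of the unit vectors: (1.2783)·(-0.7569,-0.2600,0.5996) + (1.2783)·(0.6624,-0.5145,-0.5445) = (-0.1208, -0.9902, 0.0704).
Converting back: φ = atan2(z, √(x²+y²)) = 4.04°, λ = atan2(y, x) = -96.96°.

4.04°, -96.96°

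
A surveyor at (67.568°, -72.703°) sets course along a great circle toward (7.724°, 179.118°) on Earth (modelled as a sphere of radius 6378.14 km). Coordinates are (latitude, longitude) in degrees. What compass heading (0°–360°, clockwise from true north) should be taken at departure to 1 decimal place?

Δλ = -108.179° = -1.8881 rad.
y = sin Δλ · cos φ₂ = (-0.9501)(0.9909) = -0.9415
x = cos φ₁ sin φ₂ − sin φ₁ cos φ₂ cos Δλ = (0.3816)(0.1344) − (0.9243)(0.9909)(-0.3120) = 0.3370
θ = atan2(y, x) = -70.30°; adding 360° gives 289.7°.

289.7°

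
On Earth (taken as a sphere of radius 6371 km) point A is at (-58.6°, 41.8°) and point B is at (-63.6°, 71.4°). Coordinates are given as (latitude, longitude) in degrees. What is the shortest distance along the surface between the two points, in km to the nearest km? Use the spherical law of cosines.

1667 km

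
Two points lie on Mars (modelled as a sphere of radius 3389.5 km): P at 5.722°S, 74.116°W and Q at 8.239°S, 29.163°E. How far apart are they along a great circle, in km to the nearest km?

6048 km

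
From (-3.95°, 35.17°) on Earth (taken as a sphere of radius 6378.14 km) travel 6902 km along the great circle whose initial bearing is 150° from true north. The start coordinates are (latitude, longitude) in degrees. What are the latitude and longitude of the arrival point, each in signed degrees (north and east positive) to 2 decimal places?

Angular distance δ = d/R = 6902/6378.14 = 1.08213 rad; initial bearing θ = 2.6180 rad.
sin φ₂ = sin φ₁ cos δ + cos φ₁ sin δ cos θ = (-0.0689)(0.4694) + (0.9976)(0.8830)(-0.8660) = -0.7952, so φ₂ = -52.67°.
Δλ = atan2(sin θ sin δ cos φ₁, cos δ − sin φ₁ sin φ₂) = atan2(0.4404, 0.4147) = 46.726°.
λ₂ = 35.170° + 46.726° = 81.90°.

-52.67°, 81.90°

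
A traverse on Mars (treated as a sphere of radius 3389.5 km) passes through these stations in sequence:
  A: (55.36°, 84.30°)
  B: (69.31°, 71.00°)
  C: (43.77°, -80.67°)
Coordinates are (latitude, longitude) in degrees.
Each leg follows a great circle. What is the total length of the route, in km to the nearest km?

4743 km

Leg A→B: central angle 0.2649 rad, distance 897.9 km.
Leg B→C: central angle 1.1345 rad, distance 3845.4 km.
Total: 897.9 + 3845.4 ≈ 4743 km.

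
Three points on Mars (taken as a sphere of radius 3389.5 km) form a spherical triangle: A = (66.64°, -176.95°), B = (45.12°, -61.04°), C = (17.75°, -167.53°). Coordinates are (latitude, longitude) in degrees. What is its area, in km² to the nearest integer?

Side lengths (central angles): a = 1.5455, b = 0.8600, c = 1.0143 rad; semiperimeter s = 1.7099.
By l'Huilier's theorem, tan(E/4) = √[tan(s/2) tan((s−a)/2) tan((s−b)/2) tan((s−c)/2)], giving spherical excess E = 0.4961 rad.
Area = E·R² = 0.4961 × (3389.5)² ≈ 5699144 km².

5699144 km²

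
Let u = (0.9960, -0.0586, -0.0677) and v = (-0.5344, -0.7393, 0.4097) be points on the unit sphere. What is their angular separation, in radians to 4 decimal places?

u·v = -0.5167; |u| = 1.0000, |v| = 1.0000.
cos θ = (u·v)/(|u||v|) = -0.5167, so θ = 2.1137 rad.

2.1137 rad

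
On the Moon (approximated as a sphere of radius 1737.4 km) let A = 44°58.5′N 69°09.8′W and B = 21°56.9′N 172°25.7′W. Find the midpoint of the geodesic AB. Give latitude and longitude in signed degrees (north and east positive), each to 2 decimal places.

46.39°, -130.45°

Central angle δ = 1.4569 rad. Interpolating on the sphere with fraction f = 0.5:
P = [sin((1−f)δ)·A + sin(fδ)·B] / sin δ = 0.6701·A + 0.6701·B in Cartesian coordinates,
giving P = (-0.4475, -0.5249, 0.7240), i.e. latitude 46.39°, longitude -130.45°.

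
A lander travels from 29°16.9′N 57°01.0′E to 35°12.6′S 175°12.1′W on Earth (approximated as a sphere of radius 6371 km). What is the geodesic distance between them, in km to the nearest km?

With latitudes φ₁ = 29.282°, φ₂ = -35.210° and longitude difference Δλ = 127.782°:
Haversine: a = sin²(Δφ/2) + cos φ₁ cos φ₂ sin²(Δλ/2) = 0.2847 + (0.8722)(0.8170)(0.8063) = 0.85931.
Central angle c = 2·arcsin(√a) = 2.37260 rad.
Distance = R·c = 6371 × 2.3726 ≈ 15116 km.

15116 km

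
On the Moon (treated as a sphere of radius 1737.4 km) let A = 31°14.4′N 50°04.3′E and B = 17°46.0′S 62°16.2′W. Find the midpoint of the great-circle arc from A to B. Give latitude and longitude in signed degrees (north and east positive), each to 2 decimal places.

11.94°, -10.69°

The central angle between A and B is δ = 2.0576 rad.
With f = 0.5, the slerp weights are sin((1−f)δ)/sin δ = 0.9692 and sin(fδ)/sin δ = 0.9692.
Weighted sum of the unit vectors: (0.9692)·(0.5488,0.6557,0.5186) + (0.9692)·(0.4431,-0.8429,-0.3051) = (0.9614, -0.1815, 0.2069).
Converting back: φ = atan2(z, √(x²+y²)) = 11.94°, λ = atan2(y, x) = -10.69°.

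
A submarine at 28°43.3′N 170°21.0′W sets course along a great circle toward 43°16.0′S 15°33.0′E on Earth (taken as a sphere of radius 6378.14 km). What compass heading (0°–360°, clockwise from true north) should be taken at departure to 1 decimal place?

Δλ = -174.100° = -3.0386 rad.
y = sin Δλ · cos φ₂ = (-0.1028)(0.7282) = -0.0749
x = cos φ₁ sin φ₂ − sin φ₁ cos φ₂ cos Δλ = (0.8770)(-0.6854) − (0.4806)(0.7282)(-0.9947) = -0.2530
θ = atan2(y, x) = -163.52°; adding 360° gives 196.5°.

196.5°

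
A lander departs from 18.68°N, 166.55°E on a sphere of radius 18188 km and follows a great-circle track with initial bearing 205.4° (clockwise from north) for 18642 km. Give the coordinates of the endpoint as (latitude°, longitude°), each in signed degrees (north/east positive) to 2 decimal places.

Angular distance δ = d/R = 18642/18188 = 1.02496 rad; initial bearing θ = 3.5849 rad.
sin φ₂ = sin φ₁ cos δ + cos φ₁ sin δ cos θ = (0.3203)(0.5191) + (0.9473)(0.8547)(-0.9033) = -0.5651, so φ₂ = -34.41°.
Δλ = atan2(sin θ sin δ cos φ₁, cos δ − sin φ₁ sin φ₂) = atan2(-0.3473, 0.7001) = -26.383°.
λ₂ = 166.550° − 26.383° = 140.17°.

-34.41°, 140.17°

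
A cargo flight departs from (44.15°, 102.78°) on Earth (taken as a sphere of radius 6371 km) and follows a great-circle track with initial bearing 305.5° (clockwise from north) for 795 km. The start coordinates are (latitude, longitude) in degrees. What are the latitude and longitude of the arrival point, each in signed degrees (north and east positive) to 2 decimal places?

47.99°, 94.07°

Angular distance δ = d/R = 795/6371 = 0.12478 rad; initial bearing θ = 5.3320 rad.
sin φ₂ = sin φ₁ cos δ + cos φ₁ sin δ cos θ = (0.6965)(0.9922) + (0.7175)(0.1245)(0.5807) = 0.7430, so φ₂ = 47.99°.
Δλ = atan2(sin θ sin δ cos φ₁, cos δ − sin φ₁ sin φ₂) = atan2(-0.0727, 0.4747) = -8.707°.
λ₂ = 102.780° − 8.707° = 94.07°.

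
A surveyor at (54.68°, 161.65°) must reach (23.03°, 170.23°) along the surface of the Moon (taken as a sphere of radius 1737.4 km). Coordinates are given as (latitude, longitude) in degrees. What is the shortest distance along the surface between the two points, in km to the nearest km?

979 km

In radians: φ₁ = 0.9543, φ₂ = 0.4019, Δλ = 8.580° = 0.1497 rad.
Haversine: a = sin²(Δφ/2) + cos φ₁ cos φ₂ sin²(Δλ/2) = 0.0744 + (0.5781)(0.9203)(0.0056) = 0.07734.
Central angle c = 2·arcsin(√a) = 0.56364 rad.
Distance = R·c = 1737.4 × 0.5636 ≈ 979 km.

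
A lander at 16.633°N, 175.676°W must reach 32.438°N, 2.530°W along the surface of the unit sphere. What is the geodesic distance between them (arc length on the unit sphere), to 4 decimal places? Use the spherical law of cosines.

In radians: φ₁ = 0.2903, φ₂ = 0.5661, Δλ = 173.146° = 3.0220 rad.
cos c = sin φ₁ sin φ₂ + cos φ₁ cos φ₂ cos Δλ = (0.2862)(0.5364) + (0.9582)(0.8440)(-0.9929) = -0.64934,
so c = arccos(-0.64934) = 2.27752 rad.
On the unit sphere the arc length equals the central angle: 2.2775.

2.2775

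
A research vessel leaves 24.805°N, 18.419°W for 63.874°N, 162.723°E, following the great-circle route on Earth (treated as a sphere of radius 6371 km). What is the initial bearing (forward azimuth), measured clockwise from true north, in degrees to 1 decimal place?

359.5°

With φ₁ = 0.4329, φ₂ = 1.1148, Δλ = -3.1217 rad, the forward-azimuth formula gives
θ = atan2( sin Δλ cos φ₂ , cos φ₁ sin φ₂ − sin φ₁ cos φ₂ cos Δλ ) = atan2(-0.0088, 0.9997) = -0.50°.
Adding 360° brings this into [0°, 360°): 359.5°.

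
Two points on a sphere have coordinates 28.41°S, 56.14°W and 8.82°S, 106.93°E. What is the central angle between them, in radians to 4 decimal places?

With latitudes φ₁ = -28.410°, φ₂ = -8.820° and longitude difference Δλ = 163.070°:
Haversine: a = sin²(Δφ/2) + cos φ₁ cos φ₂ sin²(Δλ/2) = 0.0289 + (0.8796)(0.9882)(0.9783) = 0.87927.
Central angle c = 2·arcsin(√a) = 2.43187 rad.
So the angular separation is 2.4319 rad.

2.4319 rad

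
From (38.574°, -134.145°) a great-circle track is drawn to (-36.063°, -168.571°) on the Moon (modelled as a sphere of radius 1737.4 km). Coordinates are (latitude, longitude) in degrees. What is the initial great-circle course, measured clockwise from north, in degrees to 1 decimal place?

With φ₁ = 0.6732, φ₂ = -0.6294, Δλ = -0.6008 rad, the forward-azimuth formula gives
θ = atan2( sin Δλ cos φ₂ , cos φ₁ sin φ₂ − sin φ₁ cos φ₂ cos Δλ ) = atan2(-0.4570, -0.8760) = -152.45°.
Adding 360° brings this into [0°, 360°): 207.6°.

207.6°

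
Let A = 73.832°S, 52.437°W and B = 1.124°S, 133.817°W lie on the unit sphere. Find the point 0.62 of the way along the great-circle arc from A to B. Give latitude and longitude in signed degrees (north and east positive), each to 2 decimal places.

-32.56°, -123.58°

The central angle between A and B is δ = 1.5102 rad.
With f = 0.62, the slerp weights are sin((1−f)δ)/sin δ = 0.5439 and sin(fδ)/sin δ = 0.8069.
Weighted sum of the unit vectors: (0.5439)·(0.1698,-0.2207,-0.9604) + (0.8069)·(-0.6922,-0.7214,-0.0196) = (-0.4662, -0.7021, -0.5382).
Converting back: φ = atan2(z, √(x²+y²)) = -32.56°, λ = atan2(y, x) = -123.58°.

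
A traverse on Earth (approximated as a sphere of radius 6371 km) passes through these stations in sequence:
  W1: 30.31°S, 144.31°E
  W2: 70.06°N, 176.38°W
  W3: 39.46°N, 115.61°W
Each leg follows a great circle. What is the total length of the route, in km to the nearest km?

16426 km

Leg W1→W2: central angle 1.8200 rad, distance 11595.2 km.
Leg W2→W3: central angle 0.7583 rad, distance 4831.1 km.
Total: 11595.2 + 4831.1 ≈ 16426 km.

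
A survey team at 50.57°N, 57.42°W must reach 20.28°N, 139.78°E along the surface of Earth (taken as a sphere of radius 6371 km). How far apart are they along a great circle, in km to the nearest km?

With latitudes φ₁ = 50.570°, φ₂ = 20.280° and longitude difference Δλ = -162.800°:
cos c = sin φ₁ sin φ₂ + cos φ₁ cos φ₂ cos Δλ = (0.7724)(0.3466) + (0.6351)(0.9380)(-0.9553) = -0.30140,
so c = arccos(-0.30140) = 1.87696 rad.
Distance = R·c = 6371 × 1.8770 ≈ 11958 km.

11958 km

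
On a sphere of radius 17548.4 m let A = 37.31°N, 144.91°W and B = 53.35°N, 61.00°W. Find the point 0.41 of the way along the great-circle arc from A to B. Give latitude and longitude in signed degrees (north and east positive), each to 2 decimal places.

The central angle between A and B is δ = 1.0043 rad.
With f = 0.41, the slerp weights are sin((1−f)δ)/sin δ = 0.6619 and sin(fδ)/sin δ = 0.4743.
Weighted sum of the unit vectors: (0.6619)·(-0.6508,-0.4572,0.6061) + (0.4743)·(0.2894,-0.5221,0.8023) = (-0.2935, -0.5503, 0.7817).
Converting back: φ = atan2(z, √(x²+y²)) = 51.42°, λ = atan2(y, x) = -118.07°.

51.42°, -118.07°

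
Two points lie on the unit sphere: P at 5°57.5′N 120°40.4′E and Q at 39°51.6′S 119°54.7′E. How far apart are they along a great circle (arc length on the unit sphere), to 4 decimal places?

0.7998

With latitudes φ₁ = 5.958°, φ₂ = -39.860° and longitude difference Δλ = -0.762°:
cos c = sin φ₁ sin φ₂ + cos φ₁ cos φ₂ cos Δλ = (0.1038)(-0.6409) + (0.9946)(0.7676)(0.9999) = 0.69687,
so c = arccos(0.69687) = 0.79977 rad.
On the unit sphere the arc length equals the central angle: 0.7998.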